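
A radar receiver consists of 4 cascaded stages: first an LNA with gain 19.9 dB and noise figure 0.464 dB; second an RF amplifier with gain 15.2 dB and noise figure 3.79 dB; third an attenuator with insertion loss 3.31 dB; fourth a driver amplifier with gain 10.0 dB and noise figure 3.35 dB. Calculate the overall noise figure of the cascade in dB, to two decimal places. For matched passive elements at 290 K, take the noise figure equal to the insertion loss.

0.52 dB

Convert to linear (a loss of L dB is a gain of −L dB): F_i = 10^(NF_i/10), G_i = 10^(G_i,dB/10)
  Stage 1: F_1 = 10^(0.464/10) = 1.113, G_1 = 10^(19.9/10) = 97.72
  Stage 2: F_2 = 10^(3.79/10) = 2.393, G_2 = 10^(15.2/10) = 33.11
  Stage 3: F_3 = 10^(3.31/10) = 2.143, G_3 = 10^(−3.31/10) = 0.4667
  Stage 4: F_4 = 10^(3.35/10) = 2.163, G_4 = 10^(10.0/10) = 10.00
Friis cascade:
  F = 1.113 + (2.393 − 1)/97.72 + (2.143 − 1)/3236 + (2.163 − 1)/1510 = 1.128
NF = 10 log₁₀(1.128) = 0.52 dB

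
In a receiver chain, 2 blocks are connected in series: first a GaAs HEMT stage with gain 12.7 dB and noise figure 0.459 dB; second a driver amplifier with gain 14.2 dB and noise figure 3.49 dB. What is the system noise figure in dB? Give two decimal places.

0.71 dB

Convert to linear (a loss of L dB is a gain of −L dB): F_i = 10^(NF_i/10), G_i = 10^(G_i,dB/10)
  Stage 1: F_1 = 10^(0.459/10) = 1.111, G_1 = 10^(12.7/10) = 18.62
  Stage 2: F_2 = 10^(3.49/10) = 2.234, G_2 = 10^(14.2/10) = 26.30
Friis cascade:
  F = 1.111 + (2.234 − 1)/18.62 = 1.178
NF = 10 log₁₀(1.178) = 0.71 dB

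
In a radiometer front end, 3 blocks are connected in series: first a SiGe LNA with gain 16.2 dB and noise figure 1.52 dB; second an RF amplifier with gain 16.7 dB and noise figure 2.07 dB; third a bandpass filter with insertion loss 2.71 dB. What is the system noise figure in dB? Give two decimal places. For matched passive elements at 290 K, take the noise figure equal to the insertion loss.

1.57 dB

Convert to linear (a loss of L dB is a gain of −L dB): F_i = 10^(NF_i/10), G_i = 10^(G_i,dB/10)
  Stage 1: F_1 = 10^(1.52/10) = 1.419, G_1 = 10^(16.2/10) = 41.69
  Stage 2: F_2 = 10^(2.07/10) = 1.611, G_2 = 10^(16.7/10) = 46.77
  Stage 3: F_3 = 10^(2.71/10) = 1.866, G_3 = 10^(−2.71/10) = 0.5358
Friis cascade:
  F = 1.419 + (1.611 − 1)/41.69 + (1.866 − 1)/1950 = 1.434
NF = 10 log₁₀(1.434) = 1.57 dB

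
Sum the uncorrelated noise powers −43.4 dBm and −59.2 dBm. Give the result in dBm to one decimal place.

Convert to linear, add, convert back:
P₁ = 4.57×10⁻⁸ W, P₂ = 1.20×10⁻⁹ W
P_tot = 4.69×10⁻⁸ W → 10 log₁₀(P_tot / 10⁻³) = −43.3 dBm

−43.3 dBm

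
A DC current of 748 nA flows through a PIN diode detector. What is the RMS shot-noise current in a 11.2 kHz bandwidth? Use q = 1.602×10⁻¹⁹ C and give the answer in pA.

51.8 pA

I_n = √(2qI·B)
2qI·B = 2 × 1.602×10⁻¹⁹ × 7.48×10⁻⁷ × 1.12×10⁴ = 2.68×10⁻²¹ A²
I_n = √(2.68×10⁻²¹) = 5.18×10⁻¹¹ A = 51.8 pA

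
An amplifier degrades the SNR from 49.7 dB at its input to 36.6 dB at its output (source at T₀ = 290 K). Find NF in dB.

NF (dB) = SNR_in(dB) − SNR_out(dB) when the source is at T₀
NF = 49.7 − 36.6 = 13.1 dB

13.1 dB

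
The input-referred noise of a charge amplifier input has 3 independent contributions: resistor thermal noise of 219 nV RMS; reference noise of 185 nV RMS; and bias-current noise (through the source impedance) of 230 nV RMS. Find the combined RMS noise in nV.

Uncorrelated sources add in power (mean-square): V_tot = √(ΣV_i²)
V_tot = √[(2.19×10⁻⁷)² + (1.85×10⁻⁷)² + (2.30×10⁻⁷)²] = 3.68×10⁻⁷ V = 368 nV

368 nV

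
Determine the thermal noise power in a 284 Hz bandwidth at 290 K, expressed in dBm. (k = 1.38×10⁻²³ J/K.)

−149.4 dBm

P_n = kTB = 1.38×10⁻²³ × 290 × 2.84×10² = 1.14×10⁻¹⁸ W
In dBm: 10 log₁₀(1.14×10⁻¹⁸ / 10⁻³) = −149.4 dBm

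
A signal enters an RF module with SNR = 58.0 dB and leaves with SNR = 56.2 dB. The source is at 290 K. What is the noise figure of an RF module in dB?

1.8 dB

NF (dB) = SNR_in(dB) − SNR_out(dB) when the source is at T₀
NF = 58.0 − 56.2 = 1.8 dB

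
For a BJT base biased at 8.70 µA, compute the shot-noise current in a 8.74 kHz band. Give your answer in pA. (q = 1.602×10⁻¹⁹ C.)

I_n = √(2qI·B)
2qI·B = 2 × 1.602×10⁻¹⁹ × 8.70×10⁻⁶ × 8.74×10³ = 2.44×10⁻²⁰ A²
I_n = √(2.44×10⁻²⁰) = 1.56×10⁻¹⁰ A = 156 pA

156 pA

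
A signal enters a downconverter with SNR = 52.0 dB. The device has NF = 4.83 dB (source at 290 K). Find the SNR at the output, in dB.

By definition F = SNR_in/SNR_out, so in dB: SNR_out = SNR_in − NF
SNR_out = 52.0 − 4.83 = 47.17 dB

47.17 dB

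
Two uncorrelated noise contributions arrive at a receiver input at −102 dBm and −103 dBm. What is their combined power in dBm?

−99.5 dBm

Convert to linear, add, convert back:
P₁ = 6.31×10⁻¹⁴ W, P₂ = 5.01×10⁻¹⁴ W
P_tot = 1.13×10⁻¹³ W → 10 log₁₀(P_tot / 10⁻³) = −99.5 dBm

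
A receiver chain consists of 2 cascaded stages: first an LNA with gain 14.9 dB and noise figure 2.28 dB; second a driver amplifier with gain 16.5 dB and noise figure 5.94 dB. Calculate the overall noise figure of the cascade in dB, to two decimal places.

2.52 dB

Convert to linear (a loss of L dB is a gain of −L dB): F_i = 10^(NF_i/10), G_i = 10^(G_i,dB/10)
  Stage 1: F_1 = 10^(2.28/10) = 1.690, G_1 = 10^(14.9/10) = 30.90
  Stage 2: F_2 = 10^(5.94/10) = 3.926, G_2 = 10^(16.5/10) = 44.67
Friis cascade:
  F = 1.690 + (3.926 − 1)/30.90 = 1.785
NF = 10 log₁₀(1.785) = 2.52 dB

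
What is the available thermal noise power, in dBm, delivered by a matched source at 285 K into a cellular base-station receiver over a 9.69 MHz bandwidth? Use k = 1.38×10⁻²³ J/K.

−104.2 dBm

P_n = kTB = 1.38×10⁻²³ × 285 × 9.69×10⁶ = 3.81×10⁻¹⁴ W
In dBm: 10 log₁₀(3.81×10⁻¹⁴ / 10⁻³) = −104.2 dBm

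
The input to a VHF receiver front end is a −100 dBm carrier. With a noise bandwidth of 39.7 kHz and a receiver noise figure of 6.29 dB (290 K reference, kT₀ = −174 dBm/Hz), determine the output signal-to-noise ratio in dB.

21.7 dB

Noise floor: N = −174 + 10 log₁₀(B) + NF
10 log₁₀(3.97×10⁴) = 45.99 dB
N = −174 + 45.99 + 6.29 = −121.72 dBm
SNR = P_sig − N = −100 − (−121.72) = 21.72 dB → 21.7 dB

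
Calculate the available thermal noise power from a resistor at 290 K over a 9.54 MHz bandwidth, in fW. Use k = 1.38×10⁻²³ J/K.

P_n = kTB = 1.38×10⁻²³ × 290 × 9.54×10⁶ = 3.82×10⁻¹⁴ W = 38.2 fW

38.2 fW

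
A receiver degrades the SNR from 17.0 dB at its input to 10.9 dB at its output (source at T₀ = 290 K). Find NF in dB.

6.1 dB

NF (dB) = SNR_in(dB) − SNR_out(dB) when the source is at T₀
NF = 17.0 − 10.9 = 6.1 dB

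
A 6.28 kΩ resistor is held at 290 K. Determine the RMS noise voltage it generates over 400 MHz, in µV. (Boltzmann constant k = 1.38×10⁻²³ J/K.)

V_n = √(4kTRB)
4kTRB = 4 × 1.38×10⁻²³ × 290 × 6.28×10³ × 4.00×10⁸ = 4.02×10⁻⁸ V²
V_n = √(4.02×10⁻⁸) = 2.01×10⁻⁴ V = 201 µV

201 µV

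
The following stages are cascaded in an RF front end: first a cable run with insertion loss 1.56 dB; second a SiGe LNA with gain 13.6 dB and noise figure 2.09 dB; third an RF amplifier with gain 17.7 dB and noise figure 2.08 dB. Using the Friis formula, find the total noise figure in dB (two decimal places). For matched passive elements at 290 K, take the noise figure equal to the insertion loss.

Convert to linear (a loss of L dB is a gain of −L dB): F_i = 10^(NF_i/10), G_i = 10^(G_i,dB/10)
  Stage 1: F_1 = 10^(1.56/10) = 1.432, G_1 = 10^(−1.56/10) = 0.6982
  Stage 2: F_2 = 10^(2.09/10) = 1.618, G_2 = 10^(13.6/10) = 22.91
  Stage 3: F_3 = 10^(2.08/10) = 1.614, G_3 = 10^(17.7/10) = 58.88
Friis cascade:
  F = 1.432 + (1.618 − 1)/0.6982 + (1.614 − 1)/16.00 = 2.356
NF = 10 log₁₀(2.356) = 3.72 dB

3.72 dB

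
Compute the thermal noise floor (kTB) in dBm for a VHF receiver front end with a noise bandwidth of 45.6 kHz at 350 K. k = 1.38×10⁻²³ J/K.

−126.6 dBm

P_n = kTB = 1.38×10⁻²³ × 350 × 4.56×10⁴ = 2.20×10⁻¹⁶ W
In dBm: 10 log₁₀(2.20×10⁻¹⁶ / 10⁻³) = −126.6 dBm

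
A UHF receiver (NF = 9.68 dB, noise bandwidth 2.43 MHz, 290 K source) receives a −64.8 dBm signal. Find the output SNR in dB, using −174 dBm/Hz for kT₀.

Noise floor: N = −174 + 10 log₁₀(B) + NF
10 log₁₀(2.43×10⁶) = 63.86 dB
N = −174 + 63.86 + 9.68 = −100.46 dBm
SNR = P_sig − N = −64.8 − (−100.46) = 35.66 dB → 35.7 dB

35.7 dB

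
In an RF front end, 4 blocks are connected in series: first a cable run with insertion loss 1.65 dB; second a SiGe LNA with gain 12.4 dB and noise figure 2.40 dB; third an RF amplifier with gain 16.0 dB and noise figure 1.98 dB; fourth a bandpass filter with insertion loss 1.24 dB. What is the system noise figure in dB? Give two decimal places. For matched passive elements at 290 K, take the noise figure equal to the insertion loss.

4.13 dB

Convert to linear (a loss of L dB is a gain of −L dB): F_i = 10^(NF_i/10), G_i = 10^(G_i,dB/10)
  Stage 1: F_1 = 10^(1.65/10) = 1.462, G_1 = 10^(−1.65/10) = 0.6839
  Stage 2: F_2 = 10^(2.40/10) = 1.738, G_2 = 10^(12.4/10) = 17.38
  Stage 3: F_3 = 10^(1.98/10) = 1.578, G_3 = 10^(16.0/10) = 39.81
  Stage 4: F_4 = 10^(1.24/10) = 1.330, G_4 = 10^(−1.24/10) = 0.7516
Friis cascade:
  F = 1.462 + (1.738 − 1)/0.6839 + (1.578 − 1)/11.89 + (1.330 − 1)/473.2 = 2.590
NF = 10 log₁₀(2.590) = 4.13 dB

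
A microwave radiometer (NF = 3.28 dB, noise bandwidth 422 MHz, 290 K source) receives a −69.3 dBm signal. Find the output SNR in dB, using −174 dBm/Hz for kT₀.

Noise floor: N = −174 + 10 log₁₀(B) + NF
10 log₁₀(4.22×10⁸) = 86.25 dB
N = −174 + 86.25 + 3.28 = −84.47 dBm
SNR = P_sig − N = −69.3 − (−84.47) = 15.17 dB → 15.2 dB

15.2 dB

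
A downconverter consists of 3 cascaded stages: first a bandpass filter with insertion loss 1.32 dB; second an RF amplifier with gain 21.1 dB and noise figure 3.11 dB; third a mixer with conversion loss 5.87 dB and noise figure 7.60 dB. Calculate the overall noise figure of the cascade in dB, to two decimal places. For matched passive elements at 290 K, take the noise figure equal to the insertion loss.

Convert to linear (a loss of L dB is a gain of −L dB): F_i = 10^(NF_i/10), G_i = 10^(G_i,dB/10)
  Stage 1: F_1 = 10^(1.32/10) = 1.355, G_1 = 10^(−1.32/10) = 0.7379
  Stage 2: F_2 = 10^(3.11/10) = 2.046, G_2 = 10^(21.1/10) = 128.8
  Stage 3: F_3 = 10^(7.60/10) = 5.754, G_3 = 10^(−5.87/10) = 0.2588
Friis cascade:
  F = 1.355 + (2.046 − 1)/0.7379 + (5.754 − 1)/95.06 = 2.823
NF = 10 log₁₀(2.823) = 4.51 dB

4.51 dB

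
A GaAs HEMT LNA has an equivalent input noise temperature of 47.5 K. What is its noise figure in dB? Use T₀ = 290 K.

F = 1 + T_e/T₀ = 1 + 47.5/290 = 1.16379
NF = 10 log₁₀(1.16379) = 0.659 dB

0.659 dB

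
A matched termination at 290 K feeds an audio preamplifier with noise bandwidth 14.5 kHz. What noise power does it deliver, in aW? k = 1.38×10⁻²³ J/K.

P_n = kTB = 1.38×10⁻²³ × 290 × 1.45×10⁴ = 5.80×10⁻¹⁷ W = 58.0 aW

58.0 aW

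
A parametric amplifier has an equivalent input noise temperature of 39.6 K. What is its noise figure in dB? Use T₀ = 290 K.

0.556 dB

F = 1 + T_e/T₀ = 1 + 39.6/290 = 1.13655
NF = 10 log₁₀(1.13655) = 0.556 dB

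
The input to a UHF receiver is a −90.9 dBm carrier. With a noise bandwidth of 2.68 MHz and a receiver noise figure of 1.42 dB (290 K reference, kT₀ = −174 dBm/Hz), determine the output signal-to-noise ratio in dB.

17.4 dB

Noise floor: N = −174 + 10 log₁₀(B) + NF
10 log₁₀(2.68×10⁶) = 64.28 dB
N = −174 + 64.28 + 1.42 = −108.30 dBm
SNR = P_sig − N = −90.9 − (−108.30) = 17.40 dB → 17.4 dB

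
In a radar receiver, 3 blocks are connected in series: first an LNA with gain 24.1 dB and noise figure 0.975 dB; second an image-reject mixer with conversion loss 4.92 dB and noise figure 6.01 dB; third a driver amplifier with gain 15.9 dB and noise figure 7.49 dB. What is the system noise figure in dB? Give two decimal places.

1.20 dB

Convert to linear (a loss of L dB is a gain of −L dB): F_i = 10^(NF_i/10), G_i = 10^(G_i,dB/10)
  Stage 1: F_1 = 10^(0.975/10) = 1.252, G_1 = 10^(24.1/10) = 257.0
  Stage 2: F_2 = 10^(6.01/10) = 3.990, G_2 = 10^(−4.92/10) = 0.3221
  Stage 3: F_3 = 10^(7.49/10) = 5.610, G_3 = 10^(15.9/10) = 38.90
Friis cascade:
  F = 1.252 + (3.990 − 1)/257.0 + (5.610 − 1)/82.79 = 1.319
NF = 10 log₁₀(1.319) = 1.20 dB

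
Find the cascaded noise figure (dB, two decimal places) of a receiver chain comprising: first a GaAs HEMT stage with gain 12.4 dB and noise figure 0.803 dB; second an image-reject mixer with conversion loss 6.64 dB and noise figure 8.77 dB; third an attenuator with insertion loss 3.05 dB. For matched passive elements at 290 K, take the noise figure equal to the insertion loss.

2.67 dB

Convert to linear (a loss of L dB is a gain of −L dB): F_i = 10^(NF_i/10), G_i = 10^(G_i,dB/10)
  Stage 1: F_1 = 10^(0.803/10) = 1.203, G_1 = 10^(12.4/10) = 17.38
  Stage 2: F_2 = 10^(8.77/10) = 7.534, G_2 = 10^(−6.64/10) = 0.2168
  Stage 3: F_3 = 10^(3.05/10) = 2.018, G_3 = 10^(−3.05/10) = 0.4955
Friis cascade:
  F = 1.203 + (7.534 − 1)/17.38 + (2.018 − 1)/3.767 = 1.849
NF = 10 log₁₀(1.849) = 2.67 dB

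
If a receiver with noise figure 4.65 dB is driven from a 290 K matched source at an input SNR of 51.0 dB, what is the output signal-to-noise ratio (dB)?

46.35 dB

By definition F = SNR_in/SNR_out, so in dB: SNR_out = SNR_in − NF
SNR_out = 51.0 − 4.65 = 46.35 dB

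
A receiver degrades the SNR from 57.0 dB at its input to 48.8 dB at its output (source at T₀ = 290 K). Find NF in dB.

8.2 dB

NF (dB) = SNR_in(dB) − SNR_out(dB) when the source is at T₀
NF = 57.0 − 48.8 = 8.2 dB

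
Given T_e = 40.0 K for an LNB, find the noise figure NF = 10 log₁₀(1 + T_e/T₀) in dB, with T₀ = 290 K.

F = 1 + T_e/T₀ = 1 + 40.0/290 = 1.13793
NF = 10 log₁₀(1.13793) = 0.561 dB

0.561 dB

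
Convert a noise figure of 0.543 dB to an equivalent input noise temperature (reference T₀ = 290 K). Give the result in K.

38.6 K

F = 10^(0.543/10) = 1.13318
T_e = (F − 1)·T₀ = (1.13318 − 1) × 290 = 38.6 K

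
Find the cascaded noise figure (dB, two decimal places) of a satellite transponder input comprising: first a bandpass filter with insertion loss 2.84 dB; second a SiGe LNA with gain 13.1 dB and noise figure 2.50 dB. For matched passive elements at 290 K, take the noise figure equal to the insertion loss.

Convert to linear (a loss of L dB is a gain of −L dB): F_i = 10^(NF_i/10), G_i = 10^(G_i,dB/10)
  Stage 1: F_1 = 10^(2.84/10) = 1.923, G_1 = 10^(−2.84/10) = 0.5200
  Stage 2: F_2 = 10^(2.50/10) = 1.778, G_2 = 10^(13.1/10) = 20.42
Friis cascade:
  F = 1.923 + (1.778 − 1)/0.5200 = 3.420
NF = 10 log₁₀(3.420) = 5.34 dB

5.34 dB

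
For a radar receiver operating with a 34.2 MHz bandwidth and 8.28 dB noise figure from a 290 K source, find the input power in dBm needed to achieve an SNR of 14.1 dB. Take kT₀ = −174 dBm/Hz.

Sensitivity = −174 + 10 log₁₀(B) + NF + SNR_min
= −174 + 75.34 + 8.28 + 14.1
= −76.28 dBm → −76.3 dBm

−76.3 dBm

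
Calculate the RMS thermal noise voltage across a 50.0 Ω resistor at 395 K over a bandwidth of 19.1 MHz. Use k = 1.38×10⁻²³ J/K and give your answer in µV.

4.56 µV

V_n = √(4kTRB)
4kTRB = 4 × 1.38×10⁻²³ × 395 × 5.00×10¹ × 1.91×10⁷ = 2.08×10⁻¹¹ V²
V_n = √(2.08×10⁻¹¹) = 4.56×10⁻⁶ V = 4.56 µV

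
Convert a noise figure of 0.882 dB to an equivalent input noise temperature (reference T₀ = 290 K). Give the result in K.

65.3 K

F = 10^(0.882/10) = 1.22518
T_e = (F − 1)·T₀ = (1.22518 − 1) × 290 = 65.3 K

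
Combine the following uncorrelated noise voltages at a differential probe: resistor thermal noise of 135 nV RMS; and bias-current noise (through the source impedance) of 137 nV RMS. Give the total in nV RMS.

192 nV

Uncorrelated sources add in power (mean-square): V_tot = √(ΣV_i²)
V_tot = √[(1.35×10⁻⁷)² + (1.37×10⁻⁷)²] = 1.92×10⁻⁷ V = 192 nV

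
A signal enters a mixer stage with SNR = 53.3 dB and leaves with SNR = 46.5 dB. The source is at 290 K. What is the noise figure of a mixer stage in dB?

6.8 dB

NF (dB) = SNR_in(dB) − SNR_out(dB) when the source is at T₀
NF = 53.3 − 46.5 = 6.8 dB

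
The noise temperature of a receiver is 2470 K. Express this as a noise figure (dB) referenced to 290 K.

9.79 dB

F = 1 + T_e/T₀ = 1 + 2470/290 = 9.51724
NF = 10 log₁₀(9.51724) = 9.79 dB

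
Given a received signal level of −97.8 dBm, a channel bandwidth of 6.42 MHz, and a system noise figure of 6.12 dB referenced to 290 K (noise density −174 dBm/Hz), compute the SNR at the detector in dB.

2.0 dB

Noise floor: N = −174 + 10 log₁₀(B) + NF
10 log₁₀(6.42×10⁶) = 68.08 dB
N = −174 + 68.08 + 6.12 = −99.80 dBm
SNR = P_sig − N = −97.8 − (−99.80) = 2.00 dB → 2.0 dB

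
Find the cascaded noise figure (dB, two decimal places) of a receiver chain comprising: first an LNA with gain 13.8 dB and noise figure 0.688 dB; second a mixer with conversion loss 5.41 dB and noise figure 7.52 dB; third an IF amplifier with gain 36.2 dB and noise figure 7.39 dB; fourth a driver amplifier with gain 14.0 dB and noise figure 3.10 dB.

3.04 dB

Convert to linear (a loss of L dB is a gain of −L dB): F_i = 10^(NF_i/10), G_i = 10^(G_i,dB/10)
  Stage 1: F_1 = 10^(0.688/10) = 1.172, G_1 = 10^(13.8/10) = 23.99
  Stage 2: F_2 = 10^(7.52/10) = 5.649, G_2 = 10^(−5.41/10) = 0.2877
  Stage 3: F_3 = 10^(7.39/10) = 5.483, G_3 = 10^(36.2/10) = 4169
  Stage 4: F_4 = 10^(3.10/10) = 2.042, G_4 = 10^(14.0/10) = 25.12
Friis cascade:
  F = 1.172 + (5.649 − 1)/23.99 + (5.483 − 1)/6.902 + (2.042 − 1)/2.877×10⁴ = 2.015
NF = 10 log₁₀(2.015) = 3.04 dB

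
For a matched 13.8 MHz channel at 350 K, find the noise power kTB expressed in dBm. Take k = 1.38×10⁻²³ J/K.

P_n = kTB = 1.38×10⁻²³ × 350 × 1.38×10⁷ = 6.67×10⁻¹⁴ W
In dBm: 10 log₁₀(6.67×10⁻¹⁴ / 10⁻³) = −101.8 dBm

−101.8 dBm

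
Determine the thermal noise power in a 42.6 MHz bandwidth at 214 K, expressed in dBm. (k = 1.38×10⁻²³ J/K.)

P_n = kTB = 1.38×10⁻²³ × 214 × 4.26×10⁷ = 1.26×10⁻¹³ W
In dBm: 10 log₁₀(1.26×10⁻¹³ / 10⁻³) = −99.0 dBm

−99.0 dBm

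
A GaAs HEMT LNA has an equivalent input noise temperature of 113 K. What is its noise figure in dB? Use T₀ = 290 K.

1.43 dB

F = 1 + T_e/T₀ = 1 + 113/290 = 1.38966
NF = 10 log₁₀(1.38966) = 1.43 dB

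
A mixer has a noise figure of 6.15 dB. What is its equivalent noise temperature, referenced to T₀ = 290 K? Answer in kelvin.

905 K

F = 10^(6.15/10) = 4.12098
T_e = (F − 1)·T₀ = (4.12098 − 1) × 290 = 905 K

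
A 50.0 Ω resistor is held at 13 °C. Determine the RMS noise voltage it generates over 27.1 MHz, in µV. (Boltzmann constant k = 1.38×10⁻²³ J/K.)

T = 13 °C + 273.15 = 286.15 K
V_n = √(4kTRB)
4kTRB = 4 × 1.38×10⁻²³ × 286.15 × 5.00×10¹ × 2.71×10⁷ = 2.14×10⁻¹¹ V²
V_n = √(2.14×10⁻¹¹) = 4.63×10⁻⁶ V = 4.63 µV

4.63 µV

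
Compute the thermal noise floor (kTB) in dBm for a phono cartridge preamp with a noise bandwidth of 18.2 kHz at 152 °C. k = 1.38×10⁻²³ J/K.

T = 152 °C + 273.15 = 425.15 K
P_n = kTB = 1.38×10⁻²³ × 425.15 × 1.82×10⁴ = 1.07×10⁻¹⁶ W
In dBm: 10 log₁₀(1.07×10⁻¹⁶ / 10⁻³) = −129.7 dBm

−129.7 dBm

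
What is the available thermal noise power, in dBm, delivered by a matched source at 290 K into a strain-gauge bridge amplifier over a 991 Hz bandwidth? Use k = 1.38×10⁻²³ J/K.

−144.0 dBm

P_n = kTB = 1.38×10⁻²³ × 290 × 9.91×10² = 3.97×10⁻¹⁸ W
In dBm: 10 log₁₀(3.97×10⁻¹⁸ / 10⁻³) = −144.0 dBm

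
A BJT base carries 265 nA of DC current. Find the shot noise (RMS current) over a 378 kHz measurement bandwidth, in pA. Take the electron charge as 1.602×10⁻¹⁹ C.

179 pA

I_n = √(2qI·B)
2qI·B = 2 × 1.602×10⁻¹⁹ × 2.65×10⁻⁷ × 3.78×10⁵ = 3.21×10⁻²⁰ A²
I_n = √(3.21×10⁻²⁰) = 1.79×10⁻¹⁰ A = 179 pA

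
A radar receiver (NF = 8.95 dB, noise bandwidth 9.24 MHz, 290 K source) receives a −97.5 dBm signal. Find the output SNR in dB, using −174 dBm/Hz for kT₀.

−2.1 dB

Noise floor: N = −174 + 10 log₁₀(B) + NF
10 log₁₀(9.24×10⁶) = 69.66 dB
N = −174 + 69.66 + 8.95 = −95.39 dBm
SNR = P_sig − N = −97.5 − (−95.39) = −2.11 dB → −2.1 dB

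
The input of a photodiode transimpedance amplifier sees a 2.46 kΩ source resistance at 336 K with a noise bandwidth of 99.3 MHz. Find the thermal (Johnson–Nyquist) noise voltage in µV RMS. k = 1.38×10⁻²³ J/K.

V_n = √(4kTRB)
4kTRB = 4 × 1.38×10⁻²³ × 336 × 2.46×10³ × 9.93×10⁷ = 4.53×10⁻⁹ V²
V_n = √(4.53×10⁻⁹) = 6.73×10⁻⁵ V = 67.3 µV

67.3 µV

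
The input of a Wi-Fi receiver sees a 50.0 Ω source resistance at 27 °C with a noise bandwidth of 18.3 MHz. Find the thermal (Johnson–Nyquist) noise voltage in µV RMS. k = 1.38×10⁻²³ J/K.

T = 27 °C + 273.15 = 300.15 K
V_n = √(4kTRB)
4kTRB = 4 × 1.38×10⁻²³ × 300.15 × 5.00×10¹ × 1.83×10⁷ = 1.52×10⁻¹¹ V²
V_n = √(1.52×10⁻¹¹) = 3.89×10⁻⁶ V = 3.89 µV

3.89 µV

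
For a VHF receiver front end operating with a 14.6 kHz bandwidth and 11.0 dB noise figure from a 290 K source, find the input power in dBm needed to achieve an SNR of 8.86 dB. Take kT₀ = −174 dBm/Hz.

Sensitivity = −174 + 10 log₁₀(B) + NF + SNR_min
= −174 + 41.64 + 11.0 + 8.86
= −112.50 dBm → −112.5 dBm

−112.5 dBm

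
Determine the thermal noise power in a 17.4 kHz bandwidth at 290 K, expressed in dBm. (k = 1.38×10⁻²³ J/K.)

−131.6 dBm

P_n = kTB = 1.38×10⁻²³ × 290 × 1.74×10⁴ = 6.96×10⁻¹⁷ W
In dBm: 10 log₁₀(6.96×10⁻¹⁷ / 10⁻³) = −131.6 dBm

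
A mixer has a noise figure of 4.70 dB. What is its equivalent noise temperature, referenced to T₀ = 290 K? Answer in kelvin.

566 K

F = 10^(4.70/10) = 2.95121
T_e = (F − 1)·T₀ = (2.95121 − 1) × 290 = 566 K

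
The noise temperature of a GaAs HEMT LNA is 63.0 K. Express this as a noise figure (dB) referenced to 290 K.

0.854 dB

F = 1 + T_e/T₀ = 1 + 63.0/290 = 1.21724
NF = 10 log₁₀(1.21724) = 0.854 dB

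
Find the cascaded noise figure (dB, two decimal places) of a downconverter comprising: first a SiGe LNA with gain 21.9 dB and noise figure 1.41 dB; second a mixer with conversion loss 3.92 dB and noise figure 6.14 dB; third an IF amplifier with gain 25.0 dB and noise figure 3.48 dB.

Convert to linear (a loss of L dB is a gain of −L dB): F_i = 10^(NF_i/10), G_i = 10^(G_i,dB/10)
  Stage 1: F_1 = 10^(1.41/10) = 1.384, G_1 = 10^(21.9/10) = 154.9
  Stage 2: F_2 = 10^(6.14/10) = 4.111, G_2 = 10^(−3.92/10) = 0.4055
  Stage 3: F_3 = 10^(3.48/10) = 2.228, G_3 = 10^(25.0/10) = 316.2
Friis cascade:
  F = 1.384 + (4.111 − 1)/154.9 + (2.228 − 1)/62.81 = 1.423
NF = 10 log₁₀(1.423) = 1.53 dB

1.53 dB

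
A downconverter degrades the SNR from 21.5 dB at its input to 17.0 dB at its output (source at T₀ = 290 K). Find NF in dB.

4.5 dB

NF (dB) = SNR_in(dB) − SNR_out(dB) when the source is at T₀
NF = 21.5 − 17.0 = 4.5 dB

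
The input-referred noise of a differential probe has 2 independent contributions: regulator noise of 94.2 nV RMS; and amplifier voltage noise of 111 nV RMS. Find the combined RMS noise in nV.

146 nV

Uncorrelated sources add in power (mean-square): V_tot = √(ΣV_i²)
V_tot = √[(9.42×10⁻⁸)² + (1.11×10⁻⁷)²] = 1.46×10⁻⁷ V = 146 nV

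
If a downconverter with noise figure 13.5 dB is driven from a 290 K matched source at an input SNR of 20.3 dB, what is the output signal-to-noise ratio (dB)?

6.8 dB

By definition F = SNR_in/SNR_out, so in dB: SNR_out = SNR_in − NF
SNR_out = 20.3 − 13.5 = 6.8 dB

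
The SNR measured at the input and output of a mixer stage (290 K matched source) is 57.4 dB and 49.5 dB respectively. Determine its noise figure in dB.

NF (dB) = SNR_in(dB) − SNR_out(dB) when the source is at T₀
NF = 57.4 − 49.5 = 7.9 dB

7.9 dB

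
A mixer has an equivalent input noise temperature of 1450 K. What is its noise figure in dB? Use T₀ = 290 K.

7.78 dB

F = 1 + T_e/T₀ = 1 + 1450/290 = 6
NF = 10 log₁₀(6) = 7.78 dB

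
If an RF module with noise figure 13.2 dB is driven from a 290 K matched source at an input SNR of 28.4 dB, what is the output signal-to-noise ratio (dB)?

15.2 dB

By definition F = SNR_in/SNR_out, so in dB: SNR_out = SNR_in − NF
SNR_out = 28.4 − 13.2 = 15.2 dB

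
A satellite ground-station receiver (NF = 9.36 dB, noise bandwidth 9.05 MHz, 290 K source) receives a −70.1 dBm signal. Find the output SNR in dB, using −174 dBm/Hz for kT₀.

25.0 dB

Noise floor: N = −174 + 10 log₁₀(B) + NF
10 log₁₀(9.05×10⁶) = 69.57 dB
N = −174 + 69.57 + 9.36 = −95.07 dBm
SNR = P_sig − N = −70.1 − (−95.07) = 24.97 dB → 25.0 dB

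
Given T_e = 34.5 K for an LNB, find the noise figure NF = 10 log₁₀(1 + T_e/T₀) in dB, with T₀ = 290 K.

F = 1 + T_e/T₀ = 1 + 34.5/290 = 1.11897
NF = 10 log₁₀(1.11897) = 0.488 dB

0.488 dB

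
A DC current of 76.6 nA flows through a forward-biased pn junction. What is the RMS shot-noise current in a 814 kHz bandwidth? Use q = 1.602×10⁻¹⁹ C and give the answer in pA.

I_n = √(2qI·B)
2qI·B = 2 × 1.602×10⁻¹⁹ × 7.66×10⁻⁸ × 8.14×10⁵ = 2.00×10⁻²⁰ A²
I_n = √(2.00×10⁻²⁰) = 1.41×10⁻¹⁰ A = 141 pA

141 pA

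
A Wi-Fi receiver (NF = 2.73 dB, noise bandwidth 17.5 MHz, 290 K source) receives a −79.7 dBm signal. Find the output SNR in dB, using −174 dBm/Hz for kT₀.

19.1 dB

Noise floor: N = −174 + 10 log₁₀(B) + NF
10 log₁₀(1.75×10⁷) = 72.43 dB
N = −174 + 72.43 + 2.73 = −98.84 dBm
SNR = P_sig − N = −79.7 − (−98.84) = 19.14 dB → 19.1 dB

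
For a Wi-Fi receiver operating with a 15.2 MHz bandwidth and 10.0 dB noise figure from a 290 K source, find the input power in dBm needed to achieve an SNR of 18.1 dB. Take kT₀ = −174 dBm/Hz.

−74.1 dBm

Sensitivity = −174 + 10 log₁₀(B) + NF + SNR_min
= −174 + 71.82 + 10.0 + 18.1
= −74.08 dBm → −74.1 dBm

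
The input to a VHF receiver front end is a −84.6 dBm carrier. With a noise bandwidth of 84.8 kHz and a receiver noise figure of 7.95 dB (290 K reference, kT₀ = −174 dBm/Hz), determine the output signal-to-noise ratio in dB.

32.2 dB

Noise floor: N = −174 + 10 log₁₀(B) + NF
10 log₁₀(8.48×10⁴) = 49.28 dB
N = −174 + 49.28 + 7.95 = −116.77 dBm
SNR = P_sig − N = −84.6 − (−116.77) = 32.17 dB → 32.2 dB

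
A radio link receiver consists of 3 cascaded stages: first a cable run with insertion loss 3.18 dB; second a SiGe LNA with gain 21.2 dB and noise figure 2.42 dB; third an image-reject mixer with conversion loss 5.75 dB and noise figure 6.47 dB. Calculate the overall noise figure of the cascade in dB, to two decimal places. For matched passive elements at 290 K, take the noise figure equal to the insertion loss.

Convert to linear (a loss of L dB is a gain of −L dB): F_i = 10^(NF_i/10), G_i = 10^(G_i,dB/10)
  Stage 1: F_1 = 10^(3.18/10) = 2.080, G_1 = 10^(−3.18/10) = 0.4808
  Stage 2: F_2 = 10^(2.42/10) = 1.746, G_2 = 10^(21.2/10) = 131.8
  Stage 3: F_3 = 10^(6.47/10) = 4.436, G_3 = 10^(−5.75/10) = 0.2661
Friis cascade:
  F = 2.080 + (1.746 − 1)/0.4808 + (4.436 − 1)/63.39 = 3.685
NF = 10 log₁₀(3.685) = 5.66 dB

5.66 dB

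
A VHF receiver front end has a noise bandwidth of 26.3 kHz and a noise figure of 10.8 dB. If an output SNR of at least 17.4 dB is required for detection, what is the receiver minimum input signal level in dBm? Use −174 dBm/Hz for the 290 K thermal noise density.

−101.6 dBm

Sensitivity = −174 + 10 log₁₀(B) + NF + SNR_min
= −174 + 44.2 + 10.8 + 17.4
= −101.6 dBm → −101.6 dBm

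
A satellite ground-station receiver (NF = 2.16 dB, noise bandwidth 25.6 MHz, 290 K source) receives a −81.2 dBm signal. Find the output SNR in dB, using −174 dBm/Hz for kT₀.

16.6 dB

Noise floor: N = −174 + 10 log₁₀(B) + NF
10 log₁₀(2.56×10⁷) = 74.08 dB
N = −174 + 74.08 + 2.16 = −97.76 dBm
SNR = P_sig − N = −81.2 − (−97.76) = 16.56 dB → 16.6 dB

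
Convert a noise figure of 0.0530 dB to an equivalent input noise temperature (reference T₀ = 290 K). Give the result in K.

3.56 K

F = 10^(0.0530/10) = 1.01228
T_e = (F − 1)·T₀ = (1.01228 − 1) × 290 = 3.56 K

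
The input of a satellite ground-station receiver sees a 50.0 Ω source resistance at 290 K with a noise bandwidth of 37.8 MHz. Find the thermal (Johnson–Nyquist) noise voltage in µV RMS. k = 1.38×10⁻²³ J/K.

V_n = √(4kTRB)
4kTRB = 4 × 1.38×10⁻²³ × 290 × 5.00×10¹ × 3.78×10⁷ = 3.03×10⁻¹¹ V²
V_n = √(3.03×10⁻¹¹) = 5.50×10⁻⁶ V = 5.50 µV

5.50 µV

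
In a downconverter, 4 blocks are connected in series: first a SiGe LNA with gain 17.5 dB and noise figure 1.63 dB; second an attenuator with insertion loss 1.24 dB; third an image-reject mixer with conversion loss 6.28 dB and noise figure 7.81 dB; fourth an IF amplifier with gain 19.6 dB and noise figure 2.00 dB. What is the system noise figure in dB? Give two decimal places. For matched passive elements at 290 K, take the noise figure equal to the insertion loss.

Convert to linear (a loss of L dB is a gain of −L dB): F_i = 10^(NF_i/10), G_i = 10^(G_i,dB/10)
  Stage 1: F_1 = 10^(1.63/10) = 1.455, G_1 = 10^(17.5/10) = 56.23
  Stage 2: F_2 = 10^(1.24/10) = 1.330, G_2 = 10^(−1.24/10) = 0.7516
  Stage 3: F_3 = 10^(7.81/10) = 6.039, G_3 = 10^(−6.28/10) = 0.2355
  Stage 4: F_4 = 10^(2.00/10) = 1.585, G_4 = 10^(19.6/10) = 91.20
Friis cascade:
  F = 1.455 + (1.330 − 1)/56.23 + (6.039 − 1)/42.27 + (1.585 − 1)/9.954 = 1.639
NF = 10 log₁₀(1.639) = 2.15 dB

2.15 dB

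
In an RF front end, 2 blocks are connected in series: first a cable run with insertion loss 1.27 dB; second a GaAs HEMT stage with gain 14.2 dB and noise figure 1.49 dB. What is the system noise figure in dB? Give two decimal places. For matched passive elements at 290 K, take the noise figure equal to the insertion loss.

Convert to linear (a loss of L dB is a gain of −L dB): F_i = 10^(NF_i/10), G_i = 10^(G_i,dB/10)
  Stage 1: F_1 = 10^(1.27/10) = 1.340, G_1 = 10^(−1.27/10) = 0.7464
  Stage 2: F_2 = 10^(1.49/10) = 1.409, G_2 = 10^(14.2/10) = 26.30
Friis cascade:
  F = 1.340 + (1.409 − 1)/0.7464 = 1.888
NF = 10 log₁₀(1.888) = 2.76 dB

2.76 dB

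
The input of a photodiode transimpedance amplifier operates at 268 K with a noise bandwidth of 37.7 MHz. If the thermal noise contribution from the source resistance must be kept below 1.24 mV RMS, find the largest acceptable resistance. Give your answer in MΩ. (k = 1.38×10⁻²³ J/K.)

Johnson–Nyquist: V_n = √(4kTRB) ⇒ R = V_n² / (4kTB)
4kTB = 4 × 1.38×10⁻²³ × 268 × 3.77×10⁷ = 5.58×10⁻¹³
R = (1.24×10⁻³)² / 5.58×10⁻¹³ = 2.76×10⁶ Ω = 2.76 MΩ

2.76 MΩ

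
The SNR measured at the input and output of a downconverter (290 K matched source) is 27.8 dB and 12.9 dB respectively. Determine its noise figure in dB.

NF (dB) = SNR_in(dB) − SNR_out(dB) when the source is at T₀
NF = 27.8 − 12.9 = 14.9 dB

14.9 dB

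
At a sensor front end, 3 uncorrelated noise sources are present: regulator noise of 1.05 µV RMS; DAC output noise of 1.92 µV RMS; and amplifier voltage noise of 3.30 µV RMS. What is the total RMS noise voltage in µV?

Uncorrelated sources add in power (mean-square): V_tot = √(ΣV_i²)
V_tot = √[(1.05×10⁻⁶)² + (1.92×10⁻⁶)² + (3.30×10⁻⁶)²] = 3.96×10⁻⁶ V = 3.96 µV

3.96 µV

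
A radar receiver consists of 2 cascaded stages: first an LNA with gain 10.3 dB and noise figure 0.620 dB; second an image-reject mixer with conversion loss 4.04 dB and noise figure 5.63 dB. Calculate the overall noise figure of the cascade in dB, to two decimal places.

1.47 dB

Convert to linear (a loss of L dB is a gain of −L dB): F_i = 10^(NF_i/10), G_i = 10^(G_i,dB/10)
  Stage 1: F_1 = 10^(0.620/10) = 1.153, G_1 = 10^(10.3/10) = 10.72
  Stage 2: F_2 = 10^(5.63/10) = 3.656, G_2 = 10^(−4.04/10) = 0.3945
Friis cascade:
  F = 1.153 + (3.656 − 1)/10.72 = 1.401
NF = 10 log₁₀(1.401) = 1.47 dB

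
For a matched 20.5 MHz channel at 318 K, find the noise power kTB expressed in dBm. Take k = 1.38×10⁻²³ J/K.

P_n = kTB = 1.38×10⁻²³ × 318 × 2.05×10⁷ = 9.00×10⁻¹⁴ W
In dBm: 10 log₁₀(9.00×10⁻¹⁴ / 10⁻³) = −100.5 dBm

−100.5 dBm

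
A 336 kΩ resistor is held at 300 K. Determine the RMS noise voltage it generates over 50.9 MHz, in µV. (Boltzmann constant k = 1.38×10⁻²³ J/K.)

532 µV

V_n = √(4kTRB)
4kTRB = 4 × 1.38×10⁻²³ × 300 × 3.36×10⁵ × 5.09×10⁷ = 2.83×10⁻⁷ V²
V_n = √(2.83×10⁻⁷) = 5.32×10⁻⁴ V = 532 µV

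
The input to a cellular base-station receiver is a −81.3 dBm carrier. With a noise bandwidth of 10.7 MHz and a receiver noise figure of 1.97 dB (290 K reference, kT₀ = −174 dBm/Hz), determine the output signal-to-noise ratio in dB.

Noise floor: N = −174 + 10 log₁₀(B) + NF
10 log₁₀(1.07×10⁷) = 70.29 dB
N = −174 + 70.29 + 1.97 = −101.74 dBm
SNR = P_sig − N = −81.3 − (−101.74) = 20.44 dB → 20.4 dB

20.4 dB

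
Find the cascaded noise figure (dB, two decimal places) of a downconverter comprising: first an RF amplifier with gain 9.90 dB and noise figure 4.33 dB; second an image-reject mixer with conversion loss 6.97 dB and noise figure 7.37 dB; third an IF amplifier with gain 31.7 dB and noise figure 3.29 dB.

5.73 dB

Convert to linear (a loss of L dB is a gain of −L dB): F_i = 10^(NF_i/10), G_i = 10^(G_i,dB/10)
  Stage 1: F_1 = 10^(4.33/10) = 2.710, G_1 = 10^(9.90/10) = 9.772
  Stage 2: F_2 = 10^(7.37/10) = 5.458, G_2 = 10^(−6.97/10) = 0.2009
  Stage 3: F_3 = 10^(3.29/10) = 2.133, G_3 = 10^(31.7/10) = 1479
Friis cascade:
  F = 2.710 + (5.458 − 1)/9.772 + (2.133 − 1)/1.963 = 3.743
NF = 10 log₁₀(3.743) = 5.73 dB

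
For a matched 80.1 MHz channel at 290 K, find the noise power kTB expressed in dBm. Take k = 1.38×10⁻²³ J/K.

P_n = kTB = 1.38×10⁻²³ × 290 × 8.01×10⁷ = 3.21×10⁻¹³ W
In dBm: 10 log₁₀(3.21×10⁻¹³ / 10⁻³) = −94.9 dBm

−94.9 dBm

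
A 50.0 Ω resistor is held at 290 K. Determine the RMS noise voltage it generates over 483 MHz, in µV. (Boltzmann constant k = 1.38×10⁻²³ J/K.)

V_n = √(4kTRB)
4kTRB = 4 × 1.38×10⁻²³ × 290 × 5.00×10¹ × 4.83×10⁸ = 3.87×10⁻¹⁰ V²
V_n = √(3.87×10⁻¹⁰) = 1.97×10⁻⁵ V = 19.7 µV

19.7 µV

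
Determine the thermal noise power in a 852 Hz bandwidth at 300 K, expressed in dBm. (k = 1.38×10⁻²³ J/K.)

P_n = kTB = 1.38×10⁻²³ × 300 × 8.52×10² = 3.53×10⁻¹⁸ W
In dBm: 10 log₁₀(3.53×10⁻¹⁸ / 10⁻³) = −144.5 dBm

−144.5 dBm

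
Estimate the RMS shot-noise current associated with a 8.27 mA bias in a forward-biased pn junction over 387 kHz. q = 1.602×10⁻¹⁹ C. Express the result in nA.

32.0 nA

I_n = √(2qI·B)
2qI·B = 2 × 1.602×10⁻¹⁹ × 8.27×10⁻³ × 3.87×10⁵ = 1.03×10⁻¹⁵ A²
I_n = √(1.03×10⁻¹⁵) = 3.20×10⁻⁸ A = 32.0 nA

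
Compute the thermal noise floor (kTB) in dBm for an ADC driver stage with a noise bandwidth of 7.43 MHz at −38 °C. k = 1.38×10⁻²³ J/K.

−106.2 dBm

T = −38 °C + 273.15 = 235.15 K
P_n = kTB = 1.38×10⁻²³ × 235.15 × 7.43×10⁶ = 2.41×10⁻¹⁴ W
In dBm: 10 log₁₀(2.41×10⁻¹⁴ / 10⁻³) = −106.2 dBm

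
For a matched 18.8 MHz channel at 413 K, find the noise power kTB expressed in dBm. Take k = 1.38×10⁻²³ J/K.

P_n = kTB = 1.38×10⁻²³ × 413 × 1.88×10⁷ = 1.07×10⁻¹³ W
In dBm: 10 log₁₀(1.07×10⁻¹³ / 10⁻³) = −99.7 dBm

−99.7 dBm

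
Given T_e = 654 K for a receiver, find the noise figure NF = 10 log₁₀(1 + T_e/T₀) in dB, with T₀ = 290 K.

5.13 dB

F = 1 + T_e/T₀ = 1 + 654/290 = 3.25517
NF = 10 log₁₀(3.25517) = 5.13 dB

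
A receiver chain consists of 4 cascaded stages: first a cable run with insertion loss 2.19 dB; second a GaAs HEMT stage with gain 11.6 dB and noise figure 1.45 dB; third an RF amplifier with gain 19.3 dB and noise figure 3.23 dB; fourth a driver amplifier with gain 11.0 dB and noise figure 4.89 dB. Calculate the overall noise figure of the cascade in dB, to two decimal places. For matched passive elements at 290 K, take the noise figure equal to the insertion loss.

3.88 dB

Convert to linear (a loss of L dB is a gain of −L dB): F_i = 10^(NF_i/10), G_i = 10^(G_i,dB/10)
  Stage 1: F_1 = 10^(2.19/10) = 1.656, G_1 = 10^(−2.19/10) = 0.6039
  Stage 2: F_2 = 10^(1.45/10) = 1.396, G_2 = 10^(11.6/10) = 14.45
  Stage 3: F_3 = 10^(3.23/10) = 2.104, G_3 = 10^(19.3/10) = 85.11
  Stage 4: F_4 = 10^(4.89/10) = 3.083, G_4 = 10^(11.0/10) = 12.59
Friis cascade:
  F = 1.656 + (1.396 − 1)/0.6039 + (2.104 − 1)/8.730 + (3.083 − 1)/743.0 = 2.441
NF = 10 log₁₀(2.441) = 3.88 dB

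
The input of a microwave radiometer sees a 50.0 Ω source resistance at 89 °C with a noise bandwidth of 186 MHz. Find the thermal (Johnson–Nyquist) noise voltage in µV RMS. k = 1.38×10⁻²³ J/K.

13.6 µV

T = 89 °C + 273.15 = 362.15 K
V_n = √(4kTRB)
4kTRB = 4 × 1.38×10⁻²³ × 362.15 × 5.00×10¹ × 1.86×10⁸ = 1.86×10⁻¹⁰ V²
V_n = √(1.86×10⁻¹⁰) = 1.36×10⁻⁵ V = 13.6 µV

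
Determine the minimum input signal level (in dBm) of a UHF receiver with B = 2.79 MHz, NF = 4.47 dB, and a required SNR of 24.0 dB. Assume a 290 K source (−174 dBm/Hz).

−81.1 dBm

Sensitivity = −174 + 10 log₁₀(B) + NF + SNR_min
= −174 + 64.46 + 4.47 + 24.0
= −81.07 dBm → −81.1 dBm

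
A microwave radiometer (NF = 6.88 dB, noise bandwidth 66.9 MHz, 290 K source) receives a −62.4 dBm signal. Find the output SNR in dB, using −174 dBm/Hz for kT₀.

26.5 dB

Noise floor: N = −174 + 10 log₁₀(B) + NF
10 log₁₀(6.69×10⁷) = 78.25 dB
N = −174 + 78.25 + 6.88 = −88.87 dBm
SNR = P_sig − N = −62.4 − (−88.87) = 26.47 dB → 26.5 dB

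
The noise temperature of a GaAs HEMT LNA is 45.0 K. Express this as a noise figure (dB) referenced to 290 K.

0.626 dB

F = 1 + T_e/T₀ = 1 + 45.0/290 = 1.15517
NF = 10 log₁₀(1.15517) = 0.626 dB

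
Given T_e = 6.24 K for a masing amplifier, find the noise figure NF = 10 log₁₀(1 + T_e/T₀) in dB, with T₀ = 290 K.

F = 1 + T_e/T₀ = 1 + 6.24/290 = 1.02152
NF = 10 log₁₀(1.02152) = 0.092 dB

0.092 dB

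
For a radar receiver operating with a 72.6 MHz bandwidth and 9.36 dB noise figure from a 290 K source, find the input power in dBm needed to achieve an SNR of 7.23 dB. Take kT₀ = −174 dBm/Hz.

Sensitivity = −174 + 10 log₁₀(B) + NF + SNR_min
= −174 + 78.61 + 9.36 + 7.23
= −78.80 dBm → −78.8 dBm

−78.8 dBm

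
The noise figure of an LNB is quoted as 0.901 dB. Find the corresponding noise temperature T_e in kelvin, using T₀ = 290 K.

F = 10^(0.901/10) = 1.23055
T_e = (F − 1)·T₀ = (1.23055 − 1) × 290 = 66.9 K

66.9 K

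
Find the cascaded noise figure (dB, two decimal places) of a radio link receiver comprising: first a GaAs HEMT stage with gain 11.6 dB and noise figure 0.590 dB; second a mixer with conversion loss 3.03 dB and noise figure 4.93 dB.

Convert to linear (a loss of L dB is a gain of −L dB): F_i = 10^(NF_i/10), G_i = 10^(G_i,dB/10)
  Stage 1: F_1 = 10^(0.590/10) = 1.146, G_1 = 10^(11.6/10) = 14.45
  Stage 2: F_2 = 10^(4.93/10) = 3.112, G_2 = 10^(−3.03/10) = 0.4977
Friis cascade:
  F = 1.146 + (3.112 − 1)/14.45 = 1.292
NF = 10 log₁₀(1.292) = 1.11 dB

1.11 dB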